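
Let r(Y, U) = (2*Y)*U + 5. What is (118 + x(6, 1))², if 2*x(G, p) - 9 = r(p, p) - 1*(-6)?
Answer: 16641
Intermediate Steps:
r(Y, U) = 5 + 2*U*Y (r(Y, U) = 2*U*Y + 5 = 5 + 2*U*Y)
x(G, p) = 10 + p² (x(G, p) = 9/2 + ((5 + 2*p*p) - 1*(-6))/2 = 9/2 + ((5 + 2*p²) + 6)/2 = 9/2 + (11 + 2*p²)/2 = 9/2 + (11/2 + p²) = 10 + p²)
(118 + x(6, 1))² = (118 + (10 + 1²))² = (118 + (10 + 1))² = (118 + 11)² = 129² = 16641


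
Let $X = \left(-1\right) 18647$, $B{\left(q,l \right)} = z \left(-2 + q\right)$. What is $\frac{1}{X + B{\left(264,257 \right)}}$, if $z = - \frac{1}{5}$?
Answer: $- \frac{5}{93497} \approx -5.3478 \cdot 10^{-5}$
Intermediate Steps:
$z = - \frac{1}{5}$ ($z = \left(-1\right) \frac{1}{5} = - \frac{1}{5} \approx -0.2$)
$B{\left(q,l \right)} = \frac{2}{5} - \frac{q}{5}$ ($B{\left(q,l \right)} = - \frac{-2 + q}{5} = \frac{2}{5} - \frac{q}{5}$)
$X = -18647$
$\frac{1}{X + B{\left(264,257 \right)}} = \frac{1}{-18647 + \left(\frac{2}{5} - \frac{264}{5}\right)} = \frac{1}{-18647 - \frac{262}{5}} = \frac{1}{- \frac{93497}{5}} = - \frac{5}{93497}$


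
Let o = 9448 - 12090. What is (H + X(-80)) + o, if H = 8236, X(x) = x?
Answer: 5514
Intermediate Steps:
o = -2642
(H + X(-80)) + o = (8236 - 80) - 2642 = 8156 - 2642 = 5514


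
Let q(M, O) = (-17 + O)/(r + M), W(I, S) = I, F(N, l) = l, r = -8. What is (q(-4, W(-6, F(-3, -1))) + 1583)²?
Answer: 361722361/144 ≈ 2.5120e+6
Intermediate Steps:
q(M, O) = (-17 + O)/(-8 + M)
(q(-4, W(-6, F(-3, -1))) + 1583)² = ((-17 - 6)/(-8 - 4) + 1583)² = (-23/(-12) + 1583)² = (-1/12*(-23) + 1583)² = (23/12 + 1583)² = (19019/12)² = 361722361/144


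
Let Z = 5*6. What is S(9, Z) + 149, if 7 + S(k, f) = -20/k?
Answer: 1258/9 ≈ 139.78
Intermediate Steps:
Z = 30
S(k, f) = -7 - 20/k
S(9, Z) + 149 = (-7 - 20/9) + 149 = -83/9 + 149 = 1258/9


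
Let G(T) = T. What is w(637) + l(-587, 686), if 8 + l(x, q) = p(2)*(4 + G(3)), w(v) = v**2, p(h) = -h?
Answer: 405747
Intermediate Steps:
l(x, q) = -22 (l(x, q) = -8 + (-1*2)*(4 + 3) = -8 - 2*7 = -8 - 14 = -22)
w(637) + l(-587, 686) = 637**2 - 22 = 405769 - 22 = 405747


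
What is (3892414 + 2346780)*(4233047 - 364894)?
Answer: 24134156988682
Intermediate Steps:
(3892414 + 2346780)*(4233047 - 364894) = 6239194*3868153 = 24134156988682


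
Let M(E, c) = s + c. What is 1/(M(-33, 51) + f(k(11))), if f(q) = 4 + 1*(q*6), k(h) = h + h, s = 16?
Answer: 1/203 ≈ 0.0049261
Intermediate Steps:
k(h) = 2*h
f(q) = 4 + 6*q (f(q) = 4 + 1*(6*q) = 4 + 6*q)
M(E, c) = 16 + c
1/(M(-33, 51) + f(k(11))) = 1/((16 + 51) + (4 + 6*(2*11))) = 1/(67 + (4 + 6*22)) = 1/(67 + (4 + 132)) = 1/(67 + 136) = 1/203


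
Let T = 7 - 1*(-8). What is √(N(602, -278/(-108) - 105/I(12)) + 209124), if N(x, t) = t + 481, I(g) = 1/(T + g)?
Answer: √66994314/18 ≈ 454.72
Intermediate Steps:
T = 15 (T = 7 + 8 = 15)
I(g) = 1/(15 + g)
N(x, t) = 481 + t
√(N(602, -278/(-108) - 105/I(12)) + 209124) = √((481 + (-278/(-108) - 105/(1/(15 + 12)))) + 209124) = √((481 + (-278*(-1/108) - 105/(1/27))) + 209124) = √((481 + (139/54 - 105/1/27)) + 209124) = √((481 + (139/54 - 105*27)) + 209124) = √((481 + (139/54 - 2835)) + 209124) = √((481 - 152951/54) + 209124) = √(-126977/54 + 209124) = √(11165719/54) = √66994314/18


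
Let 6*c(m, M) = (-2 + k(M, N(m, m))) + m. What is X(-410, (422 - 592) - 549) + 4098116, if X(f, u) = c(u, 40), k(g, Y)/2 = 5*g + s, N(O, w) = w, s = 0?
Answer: 8196125/2 ≈ 4.0981e+6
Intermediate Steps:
k(g, Y) = 10*g (k(g, Y) = 2*(5*g + 0) = 2*(5*g) = 10*g)
c(m, M) = -⅓ + m/6 + 5*M/3 (c(m, M) = ((-2 + 10*M) + m)/6 = (-2 + m + 10*M)/6 = -⅓ + m/6 + 5*M/3)
X(f, u) = 199/3 + u/6 (X(f, u) = -⅓ + u/6 + (5/3)*40 = -⅓ + u/6 + 200/3 = 199/3 + u/6)
X(-410, (422 - 592) - 549) + 4098116 = (199/3 + ((422 - 592) - 549)/6) + 4098116 = (199/3 + (-170 - 549)/6) + 4098116 = (199/3 + (⅙)*(-719)) + 4098116 = (199/3 - 719/6) + 4098116 = -107/2 + 4098116 = 8196125/2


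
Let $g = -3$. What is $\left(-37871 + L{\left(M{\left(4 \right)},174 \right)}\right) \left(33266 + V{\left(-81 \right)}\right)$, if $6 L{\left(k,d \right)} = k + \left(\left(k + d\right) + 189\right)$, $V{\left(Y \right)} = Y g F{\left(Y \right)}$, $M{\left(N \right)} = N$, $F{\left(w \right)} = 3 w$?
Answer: $\frac{5849002465}{6} \approx 9.7483 \cdot 10^{8}$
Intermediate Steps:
$V{\left(Y \right)} = - 9 Y^{2}$ ($V{\left(Y \right)} = Y \left(-3\right) 3 Y = - 3 Y 3 Y = - 9 Y^{2}$)
$L{\left(k,d \right)} = \frac{63}{2} + \frac{k}{3} + \frac{d}{6}$ ($L{\left(k,d \right)} = \frac{k + \left(\left(k + d\right) + 189\right)}{6} = \frac{k + \left(\left(d + k\right) + 189\right)}{6} = \frac{k + \left(189 + d + k\right)}{6} = \frac{189 + d + 2 k}{6} = \frac{63}{2} + \frac{k}{3} + \frac{d}{6}$)
$\left(-37871 + L{\left(M{\left(4 \right)},174 \right)}\right) \left(33266 + V{\left(-81 \right)}\right) = \left(-37871 + \left(\frac{63}{2} + \frac{1}{3} \cdot 4 + \frac{1}{6} \cdot 174\right)\right) \left(33266 - 9 \left(-81\right)^{2}\right) = \left(-37871 + \left(\frac{63}{2} + \frac{4}{3} + 29\right)\right) \left(33266 - 59049\right) = \left(-37871 + \frac{371}{6}\right) \left(33266 - 59049\right) = \left(- \frac{226855}{6}\right) \left(-25783\right) = \frac{5849002465}{6}$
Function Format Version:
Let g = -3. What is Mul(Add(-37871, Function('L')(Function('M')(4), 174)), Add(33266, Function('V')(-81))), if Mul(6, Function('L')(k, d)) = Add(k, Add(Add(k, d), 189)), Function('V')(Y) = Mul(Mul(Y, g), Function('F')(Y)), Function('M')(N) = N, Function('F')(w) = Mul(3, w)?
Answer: Rational(5849002465, 6) ≈ 9.7483e+8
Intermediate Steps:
Function('V')(Y) = Mul(-9, Pow(Y, 2)) (Function('V')(Y) = Mul(Mul(Y, -3), Mul(3, Y)) = Mul(Mul(-3, Y), Mul(3, Y)) = Mul(-9, Pow(Y, 2)))
Function('L')(k, d) = Add(Rational(63, 2), Mul(Rational(1, 3), k), Mul(Rational(1, 6), d)) (Function('L')(k, d) = Mul(Rational(1, 6), Add(k, Add(Add(k, d), 189))) = Mul(Rational(1, 6), Add(k, Add(Add(d, k), 189))) = Mul(Rational(1, 6), Add(k, Add(189, d, k))) = Mul(Rational(1, 6), Add(189, d, Mul(2, k))) = Add(Rational(63, 2), Mul(Rational(1, 3), k), Mul(Rational(1, 6), d)))
Mul(Add(-37871, Function('L')(Function('M')(4), 174)), Add(33266, Function('V')(-81))) = Mul(Add(-37871, Add(Rational(63, 2), Mul(Rational(1, 3), 4), Mul(Rational(1, 6), 174))), Add(33266, Mul(-9, Pow(-81, 2)))) = Mul(Add(-37871, Add(Rational(63, 2), Rational(4, 3), 29)), Add(33266, Mul(-9, 6561))) = Mul(Add(-37871, Rational(371, 6)), Add(33266, -59049)) = Mul(Rational(-226855, 6), -25783) = Rational(5849002465, 6)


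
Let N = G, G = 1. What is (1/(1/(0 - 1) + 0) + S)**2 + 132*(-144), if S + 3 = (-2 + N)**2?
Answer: -18999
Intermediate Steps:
N = 1
S = -2 (S = -3 + (-2 + 1)**2 = -3 + (-1)**2 = -3 + 1 = -2)
(1/(1/(0 - 1) + 0) + S)**2 + 132*(-144) = (1/(1/(0 - 1) + 0) - 2)**2 + 132*(-144) = (1/(1/(-1) + 0) - 2)**2 - 19008 = (1/(-1 + 0) - 2)**2 - 19008 = (1/(-1) - 2)**2 - 19008 = (-1 - 2)**2 - 19008 = (-3)**2 - 19008 = 9 - 19008 = -18999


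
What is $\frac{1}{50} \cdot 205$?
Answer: $\frac{41}{10} \approx 4.1$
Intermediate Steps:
$\frac{1}{50} \cdot 205 = \frac{41}{10}$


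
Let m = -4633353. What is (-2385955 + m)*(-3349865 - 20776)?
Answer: 23659567336428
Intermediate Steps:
(-2385955 + m)*(-3349865 - 20776) = (-2385955 - 4633353)*(-3349865 - 20776) = -7019308*(-3370641) = 23659567336428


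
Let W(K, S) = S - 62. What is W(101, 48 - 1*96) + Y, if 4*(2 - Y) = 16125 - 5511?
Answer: -5523/2 ≈ -2761.5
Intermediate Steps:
W(K, S) = -62 + S
Y = -5303/2 (Y = 2 - (16125 - 5511)/4 = 2 - 1/4*10614 = 2 - 5307/2 = -5303/2 ≈ -2651.5)
W(101, 48 - 1*96) + Y = (-62 + (48 - 1*96)) - 5303/2 = (-62 + (48 - 96)) - 5303/2 = (-62 - 48) - 5303/2 = -110 - 5303/2 = -5523/2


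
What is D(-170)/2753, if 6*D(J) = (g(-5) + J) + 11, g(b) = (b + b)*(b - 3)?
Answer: -79/16518 ≈ -0.0047827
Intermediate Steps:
g(b) = 2*b*(-3 + b) (g(b) = (2*b)*(-3 + b) = 2*b*(-3 + b))
D(J) = 91/6 + J/6 (D(J) = ((2*(-5)*(-3 - 5) + J) + 11)/6 = ((2*(-5)*(-8) + J) + 11)/6 = ((80 + J) + 11)/6 = (91 + J)/6 = 91/6 + J/6)
D(-170)/2753 = (91/6 + (⅙)*(-170))/2753 = (91/6 - 85/3)*(1/2753) = -79/6*1/2753 = -79/16518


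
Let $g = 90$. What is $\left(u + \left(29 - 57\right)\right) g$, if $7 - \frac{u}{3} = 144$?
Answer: $-39510$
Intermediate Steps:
$u = -411$ ($u = 21 - 432 = -411$)
$\left(u + \left(29 - 57\right)\right) g = \left(-411 + \left(29 - 57\right)\right) 90 = \left(-411 - 28\right) 90 = \left(-439\right) 90 = -39510$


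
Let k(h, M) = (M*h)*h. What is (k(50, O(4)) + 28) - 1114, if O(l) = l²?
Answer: 38914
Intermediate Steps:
k(h, M) = M*h²
(k(50, O(4)) + 28) - 1114 = (4²*50² + 28) - 1114 = (16*2500 + 28) - 1114 = (40000 + 28) - 1114 = 40028 - 1114 = 38914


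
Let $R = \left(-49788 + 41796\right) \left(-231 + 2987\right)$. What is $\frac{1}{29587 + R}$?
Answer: $- \frac{1}{21996365} \approx -4.5462 \cdot 10^{-8}$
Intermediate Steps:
$R = -22025952$ ($R = \left(-7992\right) 2756 = -22025952$)
$\frac{1}{29587 + R} = \frac{1}{29587 - 22025952} = \frac{1}{-21996365} = - \frac{1}{21996365}$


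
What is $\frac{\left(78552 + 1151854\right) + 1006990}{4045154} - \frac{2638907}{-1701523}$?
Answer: $\frac{7240882980393}{3441461284771} \approx 2.104$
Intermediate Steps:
$\frac{\left(78552 + 1151854\right) + 1006990}{4045154} - \frac{2638907}{-1701523} = \left(1230406 + 1006990\right) \frac{1}{4045154} - - \frac{2638907}{1701523} = 2237396 \cdot \frac{1}{4045154} + \frac{2638907}{1701523} = \frac{1118698}{2022577} + \frac{2638907}{1701523} = \frac{7240882980393}{3441461284771}$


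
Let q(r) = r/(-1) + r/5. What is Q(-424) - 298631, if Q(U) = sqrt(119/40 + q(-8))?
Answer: -298631 + 5*sqrt(6)/4 ≈ -2.9863e+5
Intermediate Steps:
q(r) = -4*r/5 (q(r) = r*(-1) + r*(1/5) = -r + r/5 = -4*r/5)
Q(U) = 5*sqrt(6)/4 (Q(U) = sqrt(119/40 - 4/5*(-8)) = sqrt(119*(1/40) + 32/5) = sqrt(119/40 + 32/5) = sqrt(75/8) = 5*sqrt(6)/4)
Q(-424) - 298631 = 5*sqrt(6)/4 - 298631 = -298631 + 5*sqrt(6)/4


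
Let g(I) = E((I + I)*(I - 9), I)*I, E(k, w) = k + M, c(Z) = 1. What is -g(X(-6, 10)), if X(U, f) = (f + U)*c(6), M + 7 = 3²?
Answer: 152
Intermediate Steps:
M = 2 (M = -7 + 3² = -7 + 9 = 2)
X(U, f) = U + f (X(U, f) = (f + U)*1 = (U + f)*1 = U + f)
E(k, w) = 2 + k (E(k, w) = k + 2 = 2 + k)
g(I) = I*(2 + 2*I*(-9 + I)) (g(I) = (2 + (I + I)*(I - 9))*I = (2 + (2*I)*(-9 + I))*I = (2 + 2*I*(-9 + I))*I = I*(2 + 2*I*(-9 + I)))
-g(X(-6, 10)) = -2*(-6 + 10)*(1 + (-6 + 10)*(-9 + (-6 + 10))) = -2*4*(1 + 4*(-9 + 4)) = -2*4*(1 + 4*(-5)) = -2*4*(1 - 20) = -2*4*(-19) = -1*(-152) = 152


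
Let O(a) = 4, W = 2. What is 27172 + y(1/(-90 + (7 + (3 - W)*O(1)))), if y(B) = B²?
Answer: 169580453/6241 ≈ 27172.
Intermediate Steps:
27172 + y(1/(-90 + (7 + (3 - W)*O(1)))) = 27172 + (1/(-90 + (7 + (3 - 1*2)*4)))² = 27172 + (1/(-90 + (7 + (3 - 2)*4)))² = 27172 + (1/(-90 + (7 + 1*4)))² = 27172 + (1/(-90 + (7 + 4)))² = 27172 + (1/(-90 + 11))² = 27172 + (1/(-79))² = 27172 + (-1/79)² = 27172 + 1/6241 = 169580453/6241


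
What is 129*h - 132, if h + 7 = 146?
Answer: 17799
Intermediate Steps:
h = 139 (h = -7 + 146 = 139)
129*h - 132 = 129*139 - 132 = 17931 - 132 = 17799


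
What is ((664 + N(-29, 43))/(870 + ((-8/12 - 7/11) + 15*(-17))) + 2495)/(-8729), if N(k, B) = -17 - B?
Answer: -12637168/44194927 ≈ -0.28594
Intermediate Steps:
((664 + N(-29, 43))/(870 + ((-8/12 - 7/11) + 15*(-17))) + 2495)/(-8729) = ((664 + (-17 - 1*43))/(870 + ((-8/12 - 7/11) + 15*(-17))) + 2495)/(-8729) = ((664 + (-17 - 43))/(870 + ((-8*1/12 - 7*1/11) - 255)) + 2495)*(-1/8729) = ((664 - 60)/(870 + ((-⅔ - 7/11) - 255)) + 2495)*(-1/8729) = (604/(870 + (-43/33 - 255)) + 2495)*(-1/8729) = (604/(870 - 8458/33) + 2495)*(-1/8729) = (604/(20252/33) + 2495)*(-1/8729) = (604*(33/20252) + 2495)*(-1/8729) = (4983/5063 + 2495)*(-1/8729) = (12637168/5063)*(-1/8729) = -12637168/44194927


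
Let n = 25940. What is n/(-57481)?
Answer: -25940/57481 ≈ -0.45128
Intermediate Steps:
n/(-57481) = 25940/(-57481) = 25940*(-1/57481) = -25940/57481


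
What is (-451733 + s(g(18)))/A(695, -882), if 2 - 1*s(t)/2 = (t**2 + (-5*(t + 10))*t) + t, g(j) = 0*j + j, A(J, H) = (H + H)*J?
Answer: 447373/1225980 ≈ 0.36491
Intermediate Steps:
A(J, H) = 2*H*J (A(J, H) = (2*H)*J = 2*H*J)
g(j) = j (g(j) = 0 + j = j)
s(t) = 4 - 2*t - 2*t**2 - 2*t*(-50 - 5*t) (s(t) = 4 - 2*((t**2 + (-5*(t + 10))*t) + t) = 4 - 2*((t**2 + (-5*(10 + t))*t) + t) = 4 - 2*((t**2 + (-50 - 5*t)*t) + t) = 4 - 2*((t**2 + t*(-50 - 5*t)) + t) = 4 - 2*(t + t**2 + t*(-50 - 5*t)) = 4 + (-2*t - 2*t**2 - 2*t*(-50 - 5*t)) = 4 - 2*t - 2*t**2 - 2*t*(-50 - 5*t))
(-451733 + s(g(18)))/A(695, -882) = (-451733 + (4 + 8*18**2 + 98*18))/((2*(-882)*695)) = (-451733 + (4 + 8*324 + 1764))/(-1225980) = (-451733 + (4 + 2592 + 1764))*(-1/1225980) = (-451733 + 4360)*(-1/1225980) = -447373*(-1/1225980) = 447373/1225980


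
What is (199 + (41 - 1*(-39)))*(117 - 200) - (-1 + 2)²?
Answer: -23158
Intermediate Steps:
(199 + (41 - 1*(-39)))*(117 - 200) - (-1 + 2)² = (199 + (41 + 39))*(-83) - 1*1² = (199 + 80)*(-83) - 1*1 = 279*(-83) - 1 = -23157 - 1 = -23158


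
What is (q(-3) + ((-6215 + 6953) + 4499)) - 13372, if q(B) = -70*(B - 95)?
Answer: -1275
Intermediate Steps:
q(B) = 6650 - 70*B (q(B) = -70*(-95 + B) = 6650 - 70*B)
(q(-3) + ((-6215 + 6953) + 4499)) - 13372 = ((6650 - 70*(-3)) + ((-6215 + 6953) + 4499)) - 13372 = ((6650 + 210) + (738 + 4499)) - 13372 = (6860 + 5237) - 13372 = 12097 - 13372 = -1275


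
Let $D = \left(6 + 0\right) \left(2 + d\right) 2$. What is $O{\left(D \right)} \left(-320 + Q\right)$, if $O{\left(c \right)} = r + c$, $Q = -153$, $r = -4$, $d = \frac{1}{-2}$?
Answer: $-6622$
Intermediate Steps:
$d = - \frac{1}{2} \approx -0.5$
$D = 18$ ($D = \left(6 + 0\right) \left(2 - \frac{1}{2}\right) 2 = 6 \cdot \frac{3}{2} \cdot 2 = 6 \cdot 3 = 18$)
$O{\left(c \right)} = -4 + c$
$O{\left(D \right)} \left(-320 + Q\right) = \left(-4 + 18\right) \left(-320 - 153\right) = 14 \left(-473\right) = -6622$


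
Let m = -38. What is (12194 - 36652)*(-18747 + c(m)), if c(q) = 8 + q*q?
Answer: 423001110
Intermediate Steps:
c(q) = 8 + q²
(12194 - 36652)*(-18747 + c(m)) = (12194 - 36652)*(-18747 + (8 + (-38)²)) = -24458*(-18747 + (8 + 1444)) = -24458*(-18747 + 1452) = -24458*(-17295) = 423001110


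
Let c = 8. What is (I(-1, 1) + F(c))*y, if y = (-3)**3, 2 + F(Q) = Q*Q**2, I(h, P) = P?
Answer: -13797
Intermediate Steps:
F(Q) = -2 + Q**3 (F(Q) = -2 + Q*Q**2 = -2 + Q**3)
y = -27
(I(-1, 1) + F(c))*y = (1 + (-2 + 8**3))*(-27) = (1 + (-2 + 512))*(-27) = (1 + 510)*(-27) = 511*(-27) = -13797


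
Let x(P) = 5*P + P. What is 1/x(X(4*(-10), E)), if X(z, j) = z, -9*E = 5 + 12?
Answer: -1/240 ≈ -0.0041667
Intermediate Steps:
E = -17/9 (E = -(5 + 12)/9 = -1/9*17 = -17/9 ≈ -1.8889)
x(P) = 6*P
1/x(X(4*(-10), E)) = 1/(6*(4*(-10))) = 1/(6*(-40)) = 1/(-240) = -1/240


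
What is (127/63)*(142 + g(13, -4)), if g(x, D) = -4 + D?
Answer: 17018/63 ≈ 270.13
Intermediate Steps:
(127/63)*(142 + g(13, -4)) = (127/63)*(142 + (-4 - 4)) = (127*(1/63))*(142 - 8) = (127/63)*134 = 17018/63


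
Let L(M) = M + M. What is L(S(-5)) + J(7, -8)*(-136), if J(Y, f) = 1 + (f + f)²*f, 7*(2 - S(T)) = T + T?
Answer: 1948792/7 ≈ 2.7840e+5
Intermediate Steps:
S(T) = 2 - 2*T/7 (S(T) = 2 - (T + T)/7 = 2 - 2*T/7)
J(Y, f) = 1 + 4*f³ (J(Y, f) = 1 + (2*f)²*f = 1 + (4*f²)*f = 1 + 4*f³)
L(M) = 2*M
L(S(-5)) + J(7, -8)*(-136) = 2*(2 - 2/7*(-5)) + (1 + 4*(-8)³)*(-136) = 2*(2 + 10/7) + (1 + 4*(-512))*(-136) = 2*(24/7) + (1 - 2048)*(-136) = 48/7 - 2047*(-136) = 48/7 + 278392 = 1948792/7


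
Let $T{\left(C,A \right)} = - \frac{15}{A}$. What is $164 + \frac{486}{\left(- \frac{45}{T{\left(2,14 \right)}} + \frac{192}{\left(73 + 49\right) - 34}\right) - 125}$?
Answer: $\frac{140450}{889} \approx 157.99$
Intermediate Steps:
$164 + \frac{486}{\left(- \frac{45}{T{\left(2,14 \right)}} + \frac{192}{\left(73 + 49\right) - 34}\right) - 125} = 164 + \frac{486}{\left(- \frac{45}{\left(-15\right) \frac{1}{14}} + \frac{192}{\left(73 + 49\right) - 34}\right) - 125} = 164 + \frac{486}{\left(- \frac{45}{\left(-15\right) \frac{1}{14}} + \frac{192}{122 - 34}\right) - 125} = 164 + \frac{486}{\left(- \frac{45}{- \frac{15}{14}} + \frac{192}{88}\right) - 125} = 164 + \frac{486}{\left(\left(-45\right) \left(- \frac{14}{15}\right) + 192 \cdot \frac{1}{88}\right) - 125} = 164 + \frac{486}{\left(42 + \frac{24}{11}\right) - 125} = 164 + \frac{486}{\frac{486}{11} - 125} = 164 + \frac{486}{- \frac{889}{11}} = 164 + 486 \left(- \frac{11}{889}\right) = 164 - \frac{5346}{889} = \frac{140450}{889}$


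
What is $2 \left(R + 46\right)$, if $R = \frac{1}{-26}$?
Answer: $\frac{1195}{13} \approx 91.923$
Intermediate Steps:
$R = - \frac{1}{26} \approx -0.038462$
$2 \left(R + 46\right) = 2 \left(- \frac{1}{26} + 46\right) = 2 \cdot \frac{1195}{26} = \frac{1195}{13}$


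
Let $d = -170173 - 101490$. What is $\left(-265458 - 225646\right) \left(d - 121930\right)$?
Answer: $193295096672$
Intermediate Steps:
$d = -271663$ ($d = -170173 - 101490 = -271663$)
$\left(-265458 - 225646\right) \left(d - 121930\right) = \left(-265458 - 225646\right) \left(-271663 - 121930\right) = \left(-491104\right) \left(-393593\right) = 193295096672$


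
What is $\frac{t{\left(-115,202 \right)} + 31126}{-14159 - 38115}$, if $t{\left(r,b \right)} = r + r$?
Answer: $- \frac{15448}{26137} \approx -0.59104$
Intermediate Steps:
$t{\left(r,b \right)} = 2 r$
$\frac{t{\left(-115,202 \right)} + 31126}{-14159 - 38115} = \frac{2 \left(-115\right) + 31126}{-14159 - 38115} = \frac{-230 + 31126}{-52274} = 30896 \left(- \frac{1}{52274}\right) = - \frac{15448}{26137}$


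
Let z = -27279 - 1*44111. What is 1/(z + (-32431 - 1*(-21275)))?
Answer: -1/82546 ≈ -1.2114e-5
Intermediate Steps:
z = -71390 (z = -27279 - 44111 = -71390)
1/(z + (-32431 - 1*(-21275))) = 1/(-71390 + (-32431 - 1*(-21275))) = 1/(-71390 + (-32431 + 21275)) = 1/(-71390 - 11156) = 1/(-82546) = -1/82546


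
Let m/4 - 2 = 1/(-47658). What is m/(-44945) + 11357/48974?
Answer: 51718925719/223195234002 ≈ 0.23172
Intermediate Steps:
m = 190630/23829 (m = 8 + 4/(-47658) = 8 + 4*(-1/47658) = 8 - 2/23829 = 190630/23829 ≈ 7.9999)
m/(-44945) + 11357/48974 = (190630/23829)/(-44945) + 11357/48974 = (190630/23829)*(-1/44945) + 11357*(1/48974) = -38126/214198881 + 11357/48974 = 51718925719/223195234002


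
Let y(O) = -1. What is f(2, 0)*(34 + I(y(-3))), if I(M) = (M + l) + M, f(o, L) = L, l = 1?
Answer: 0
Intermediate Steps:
I(M) = 1 + 2*M (I(M) = (M + 1) + M = (1 + M) + M = 1 + 2*M)
f(2, 0)*(34 + I(y(-3))) = 0*(34 + (1 + 2*(-1))) = 0*(34 + (1 - 2)) = 0*(34 - 1) = 0*33 = 0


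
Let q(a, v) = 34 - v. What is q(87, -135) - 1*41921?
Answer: -41752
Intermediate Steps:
q(87, -135) - 1*41921 = (34 - 1*(-135)) - 1*41921 = (34 + 135) - 41921 = 169 - 41921 = -41752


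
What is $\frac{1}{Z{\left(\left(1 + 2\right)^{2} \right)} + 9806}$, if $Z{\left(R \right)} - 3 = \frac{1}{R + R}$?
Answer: $\frac{18}{176563} \approx 0.00010195$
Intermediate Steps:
$Z{\left(R \right)} = 3 + \frac{1}{2 R}$ ($Z{\left(R \right)} = 3 + \frac{1}{R + R} = 3 + \frac{1}{2 R}$)
$\frac{1}{Z{\left(\left(1 + 2\right)^{2} \right)} + 9806} = \frac{1}{\left(3 + \frac{1}{2 \left(1 + 2\right)^{2}}\right) + 9806} = \frac{1}{\left(3 + \frac{1}{2 \cdot 3^{2}}\right) + 9806} = \frac{1}{\left(3 + \frac{1}{2 \cdot 9}\right) + 9806} = \frac{1}{\left(3 + \frac{1}{2} \cdot \frac{1}{9}\right) + 9806} = \frac{1}{\left(3 + \frac{1}{18}\right) + 9806} = \frac{1}{\frac{55}{18} + 9806} = \frac{1}{\frac{176563}{18}} = \frac{18}{176563}$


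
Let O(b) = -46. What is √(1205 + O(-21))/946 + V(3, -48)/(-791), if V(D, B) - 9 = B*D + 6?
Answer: 129/791 + √1159/946 ≈ 0.19907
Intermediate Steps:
V(D, B) = 15 + B*D (V(D, B) = 9 + (B*D + 6) = 9 + (6 + B*D) = 15 + B*D)
√(1205 + O(-21))/946 + V(3, -48)/(-791) = √(1205 - 46)/946 + (15 - 48*3)/(-791) = √1159*(1/946) + (15 - 144)*(-1/791) = √1159/946 - 129*(-1/791) = √1159/946 + 129/791 = 129/791 + √1159/946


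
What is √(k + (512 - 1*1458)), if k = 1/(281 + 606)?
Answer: I*√744282587/887 ≈ 30.757*I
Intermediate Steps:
k = 1/887 ≈ 0.0011274
√(k + (512 - 1*1458)) = √(1/887 + (512 - 1*1458)) = √(1/887 + (512 - 1458)) = √(1/887 - 946) = √(-839101/887) = I*√744282587/887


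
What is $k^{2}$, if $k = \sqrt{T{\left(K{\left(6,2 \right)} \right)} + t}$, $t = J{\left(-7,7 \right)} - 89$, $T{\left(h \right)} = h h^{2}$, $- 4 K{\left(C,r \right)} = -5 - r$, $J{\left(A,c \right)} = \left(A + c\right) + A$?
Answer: $- \frac{5801}{64} \approx -90.641$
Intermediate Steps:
$J{\left(A,c \right)} = c + 2 A$
$K{\left(C,r \right)} = \frac{5}{4} + \frac{r}{4}$ ($K{\left(C,r \right)} = - \frac{-5 - r}{4} = \frac{5}{4} + \frac{r}{4}$)
$T{\left(h \right)} = h^{3}$
$t = -96$ ($t = \left(7 + 2 \left(-7\right)\right) - 89 = \left(7 - 14\right) - 89 = -7 - 89 = -96$)
$k = \frac{i \sqrt{5801}}{8}$ ($k = \sqrt{\left(\frac{5}{4} + \frac{1}{4} \cdot 2\right)^{3} - 96} = \sqrt{\left(\frac{5}{4} + \frac{1}{2}\right)^{3} - 96} = \sqrt{\left(\frac{7}{4}\right)^{3} - 96} = \sqrt{\frac{343}{64} - 96} = \sqrt{- \frac{5801}{64}} = \frac{i \sqrt{5801}}{8} \approx 9.5205 i$)
$k^{2} = \left(\frac{i \sqrt{5801}}{8}\right)^{2} = - \frac{5801}{64}$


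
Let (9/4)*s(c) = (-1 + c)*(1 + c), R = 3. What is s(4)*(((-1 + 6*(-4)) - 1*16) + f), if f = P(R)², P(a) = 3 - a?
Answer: -820/3 ≈ -273.33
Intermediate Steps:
s(c) = 4*(1 + c)*(-1 + c)/9 (s(c) = 4*((-1 + c)*(1 + c))/9 = 4*((1 + c)*(-1 + c))/9 = 4*(1 + c)*(-1 + c)/9)
f = 0 (f = (3 - 1*3)² = (3 - 3)² = 0² = 0)
s(4)*(((-1 + 6*(-4)) - 1*16) + f) = (-4/9 + (4/9)*4²)*(((-1 + 6*(-4)) - 1*16) + 0) = (-4/9 + (4/9)*16)*(((-1 - 24) - 16) + 0) = (-4/9 + 64/9)*((-25 - 16) + 0) = 20*(-41 + 0)/3 = (20/3)*(-41) = -820/3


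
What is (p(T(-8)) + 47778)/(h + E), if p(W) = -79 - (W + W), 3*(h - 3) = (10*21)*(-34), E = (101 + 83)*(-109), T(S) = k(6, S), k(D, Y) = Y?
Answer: -47715/22433 ≈ -2.1270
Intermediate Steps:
T(S) = S
E = -20056 (E = 184*(-109) = -20056)
h = -2377 (h = 3 + ((10*21)*(-34))/3 = 3 + (210*(-34))/3 = 3 + (⅓)*(-7140) = 3 - 2380 = -2377)
p(W) = -79 - 2*W
(p(T(-8)) + 47778)/(h + E) = ((-79 - 2*(-8)) + 47778)/(-2377 - 20056) = ((-79 + 16) + 47778)/(-22433) = (-63 + 47778)*(-1/22433) = 47715*(-1/22433) = -47715/22433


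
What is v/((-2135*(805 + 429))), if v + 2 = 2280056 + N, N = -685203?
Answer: -1594851/2634590 ≈ -0.60535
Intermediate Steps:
v = 1594851 (v = -2 + (2280056 - 685203) = -2 + 1594853 = 1594851)
v/((-2135*(805 + 429))) = 1594851/((-2135*(805 + 429))) = 1594851/((-2135*1234)) = 1594851/(-2634590) = 1594851*(-1/2634590) = -1594851/2634590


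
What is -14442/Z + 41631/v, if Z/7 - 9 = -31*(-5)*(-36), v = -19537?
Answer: -9124699/5182887 ≈ -1.7605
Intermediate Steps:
Z = -38997 (Z = 63 + 7*(-31*(-5)*(-36)) = 63 + 7*(155*(-36)) = 63 + 7*(-5580) = 63 - 39060 = -38997)
-14442/Z + 41631/v = -14442/(-38997) + 41631/(-19537) = -14442*(-1/38997) + 41631*(-1/19537) = 4814/12999 - 41631/19537 = -9124699/5182887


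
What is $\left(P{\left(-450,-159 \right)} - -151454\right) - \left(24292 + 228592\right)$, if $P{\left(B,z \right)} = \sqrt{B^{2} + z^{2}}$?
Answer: $-101430 + 3 \sqrt{25309} \approx -1.0095 \cdot 10^{5}$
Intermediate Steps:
$\left(P{\left(-450,-159 \right)} - -151454\right) - \left(24292 + 228592\right) = \left(\sqrt{\left(-450\right)^{2} + \left(-159\right)^{2}} - -151454\right) - \left(24292 + 228592\right) = \left(\sqrt{202500 + 25281} + 151454\right) - 252884 = \left(\sqrt{227781} + 151454\right) - 252884 = \left(3 \sqrt{25309} + 151454\right) - 252884 = \left(151454 + 3 \sqrt{25309}\right) - 252884 = -101430 + 3 \sqrt{25309}$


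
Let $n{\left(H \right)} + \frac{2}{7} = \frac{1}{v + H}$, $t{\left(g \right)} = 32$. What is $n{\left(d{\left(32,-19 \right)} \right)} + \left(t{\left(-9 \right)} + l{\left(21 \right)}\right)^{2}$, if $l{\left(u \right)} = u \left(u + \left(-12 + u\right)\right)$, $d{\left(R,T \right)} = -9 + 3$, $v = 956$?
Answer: $\frac{2914320707}{6650} \approx 4.3824 \cdot 10^{5}$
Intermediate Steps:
$d{\left(R,T \right)} = -6$
$n{\left(H \right)} = - \frac{2}{7} + \frac{1}{956 + H}$
$l{\left(u \right)} = u \left(-12 + 2 u\right)$
$n{\left(d{\left(32,-19 \right)} \right)} + \left(t{\left(-9 \right)} + l{\left(21 \right)}\right)^{2} = \frac{-1905 - -12}{7 \left(956 - 6\right)} + \left(32 + 2 \cdot 21 \left(-6 + 21\right)\right)^{2} = \frac{-1905 + 12}{7 \cdot 950} + \left(32 + 2 \cdot 21 \cdot 15\right)^{2} = \frac{1}{7} \cdot \frac{1}{950} \left(-1893\right) + \left(32 + 630\right)^{2} = - \frac{1893}{6650} + 662^{2} = - \frac{1893}{6650} + 438244 = \frac{2914320707}{6650}$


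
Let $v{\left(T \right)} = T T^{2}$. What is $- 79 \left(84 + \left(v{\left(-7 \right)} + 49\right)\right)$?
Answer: $16590$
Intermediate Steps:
$v{\left(T \right)} = T^{3}$
$- 79 \left(84 + \left(v{\left(-7 \right)} + 49\right)\right) = - 79 \left(84 + \left(\left(-7\right)^{3} + 49\right)\right) = - 79 \left(84 + \left(-343 + 49\right)\right) = - 79 \left(84 - 294\right) = \left(-79\right) \left(-210\right) = 16590$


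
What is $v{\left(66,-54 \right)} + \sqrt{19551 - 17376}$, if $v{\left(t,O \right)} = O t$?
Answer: $-3564 + 5 \sqrt{87} \approx -3517.4$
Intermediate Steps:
$v{\left(66,-54 \right)} + \sqrt{19551 - 17376} = \left(-54\right) 66 + \sqrt{19551 - 17376} = -3564 + \sqrt{2175} = -3564 + 5 \sqrt{87}$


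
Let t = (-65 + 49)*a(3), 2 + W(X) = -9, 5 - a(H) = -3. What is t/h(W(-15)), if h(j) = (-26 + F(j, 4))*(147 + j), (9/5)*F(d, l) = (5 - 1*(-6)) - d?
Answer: 36/527 ≈ 0.068311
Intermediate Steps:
a(H) = 8 (a(H) = 5 - 1*(-3) = 5 + 3 = 8)
W(X) = -11 (W(X) = -2 - 9 = -11)
F(d, l) = 55/9 - 5*d/9 (F(d, l) = 5*((5 - 1*(-6)) - d)/9 = 5*((5 + 6) - d)/9 = 5*(11 - d)/9 = 55/9 - 5*d/9)
h(j) = (147 + j)*(-179/9 - 5*j/9) (h(j) = (-26 + (55/9 - 5*j/9))*(147 + j) = (-179/9 - 5*j/9)*(147 + j) = (147 + j)*(-179/9 - 5*j/9))
t = -128 (t = (-65 + 49)*8 = -16*8 = -128)
t/h(W(-15)) = -128/(-8771/3 - 914/9*(-11) - 5/9*(-11)**2) = -128/(-8771/3 + 10054/9 - 5/9*121) = -128/(-8771/3 + 10054/9 - 605/9) = -128/(-16864/9) = -128*(-9/16864) = 36/527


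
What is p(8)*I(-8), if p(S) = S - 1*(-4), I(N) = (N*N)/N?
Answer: -96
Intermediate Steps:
I(N) = N (I(N) = N**2/N = N)
p(S) = 4 + S (p(S) = S + 4 = 4 + S)
p(8)*I(-8) = (4 + 8)*(-8) = 12*(-8) = -96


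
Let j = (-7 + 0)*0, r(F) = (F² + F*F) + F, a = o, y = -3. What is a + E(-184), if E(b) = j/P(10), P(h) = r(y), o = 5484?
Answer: 5484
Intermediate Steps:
a = 5484
r(F) = F + 2*F² (r(F) = (F² + F²) + F = 2*F² + F = F + 2*F²)
P(h) = 15 (P(h) = -3*(1 + 2*(-3)) = -3*(1 - 6) = -3*(-5) = 15)
j = 0 (j = -7*0 = 0)
E(b) = 0 (E(b) = 0/15 = 0*(1/15) = 0)
a + E(-184) = 5484 + 0 = 5484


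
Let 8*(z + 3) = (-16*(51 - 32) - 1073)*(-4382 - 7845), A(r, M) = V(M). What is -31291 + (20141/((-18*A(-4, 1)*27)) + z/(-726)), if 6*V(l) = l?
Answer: -5400509417/156816 ≈ -34439.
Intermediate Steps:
V(l) = l/6
A(r, M) = M/6
z = 16836555/8 (z = -3 + ((-16*(51 - 32) - 1073)*(-4382 - 7845))/8 = -3 + ((-16*19 - 1073)*(-12227))/8 = -3 + ((-304 - 1073)*(-12227))/8 = -3 + (-1377*(-12227))/8 = -3 + (⅛)*16836579 = -3 + 16836579/8 = 16836555/8 ≈ 2.1046e+6)
-31291 + (20141/((-18*A(-4, 1)*27)) + z/(-726)) = -31291 + (20141/((-3*27)) + (16836555/8)/(-726)) = -31291 + (20141/((-18*⅙*27)) + (16836555/8)*(-1/726)) = -31291 + (20141/((-3*27)) - 5612185/1936) = -31291 + (20141/(-81) - 5612185/1936) = -31291 + (20141*(-1/81) - 5612185/1936) = -31291 + (-20141/81 - 5612185/1936) = -31291 - 493579961/156816 = -5400509417/156816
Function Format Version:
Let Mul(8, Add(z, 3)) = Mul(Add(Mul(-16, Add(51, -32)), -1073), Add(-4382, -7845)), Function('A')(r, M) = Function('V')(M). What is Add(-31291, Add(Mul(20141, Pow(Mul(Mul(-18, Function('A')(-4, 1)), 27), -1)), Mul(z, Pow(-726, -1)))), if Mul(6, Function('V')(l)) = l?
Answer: Rational(-5400509417, 156816) ≈ -34439.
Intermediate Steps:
Function('V')(l) = Mul(Rational(1, 6), l)
Function('A')(r, M) = Mul(Rational(1, 6), M)
z = Rational(16836555, 8) (z = Add(-3, Mul(Rational(1, 8), Mul(Add(Mul(-16, Add(51, -32)), -1073), Add(-4382, -7845)))) = Add(-3, Mul(Rational(1, 8), Mul(Add(Mul(-16, 19), -1073), -12227))) = Add(-3, Mul(Rational(1, 8), Mul(Add(-304, -1073), -12227))) = Add(-3, Mul(Rational(1, 8), Mul(-1377, -12227))) = Add(-3, Mul(Rational(1, 8), 16836579)) = Add(-3, Rational(16836579, 8)) = Rational(16836555, 8) ≈ 2.1046e+6)
Add(-31291, Add(Mul(20141, Pow(Mul(Mul(-18, Function('A')(-4, 1)), 27), -1)), Mul(z, Pow(-726, -1)))) = Add(-31291, Add(Mul(20141, Pow(Mul(Mul(-18, Mul(Rational(1, 6), 1)), 27), -1)), Mul(Rational(16836555, 8), Pow(-726, -1)))) = Add(-31291, Add(Mul(20141, Pow(Mul(Mul(-18, Rational(1, 6)), 27), -1)), Mul(Rational(16836555, 8), Rational(-1, 726)))) = Add(-31291, Add(Mul(20141, Pow(Mul(-3, 27), -1)), Rational(-5612185, 1936))) = Add(-31291, Add(Mul(20141, Pow(-81, -1)), Rational(-5612185, 1936))) = Add(-31291, Add(Mul(20141, Rational(-1, 81)), Rational(-5612185, 1936))) = Add(-31291, Add(Rational(-20141, 81), Rational(-5612185, 1936))) = Add(-31291, Rational(-493579961, 156816)) = Rational(-5400509417, 156816)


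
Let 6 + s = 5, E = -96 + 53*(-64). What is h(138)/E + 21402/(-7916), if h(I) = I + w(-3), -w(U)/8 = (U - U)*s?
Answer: -9467823/3451376 ≈ -2.7432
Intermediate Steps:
E = -3488 (E = -96 - 3392 = -3488)
s = -1 (s = -6 + 5 = -1)
w(U) = 0 (w(U) = -8*(U - U)*(-1) = -0*(-1) = -8*0 = 0)
h(I) = I (h(I) = I + 0 = I)
h(138)/E + 21402/(-7916) = 138/(-3488) + 21402/(-7916) = 138*(-1/3488) + 21402*(-1/7916) = -69/1744 - 10701/3958 = -9467823/3451376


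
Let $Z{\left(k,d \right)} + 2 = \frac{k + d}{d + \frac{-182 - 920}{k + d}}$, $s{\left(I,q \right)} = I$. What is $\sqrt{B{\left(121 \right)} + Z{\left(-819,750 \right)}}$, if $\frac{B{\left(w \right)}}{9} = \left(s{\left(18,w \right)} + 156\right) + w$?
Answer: $\frac{\sqrt{1852615804735}}{26426} \approx 51.506$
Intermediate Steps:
$B{\left(w \right)} = 1566 + 9 w$ ($B{\left(w \right)} = 9 \left(\left(18 + 156\right) + w\right) = 9 \left(174 + w\right) = 1566 + 9 w$)
$Z{\left(k,d \right)} = -2 + \frac{d + k}{d - \frac{1102}{d + k}}$ ($Z{\left(k,d \right)} = -2 + \frac{k + d}{d + \frac{-182 - 920}{k + d}} = -2 + \frac{d + k}{d - \frac{1102}{d + k}}$)
$\sqrt{B{\left(121 \right)} + Z{\left(-819,750 \right)}} = \sqrt{\left(1566 + 9 \cdot 121\right) + \frac{2204 + \left(-819\right)^{2} - 750^{2}}{-1102 + 750^{2} + 750 \left(-819\right)}} = \sqrt{\left(1566 + 1089\right) + \frac{2204 + 670761 - 562500}{-1102 + 562500 - 614250}} = \sqrt{2655 + \frac{2204 + 670761 - 562500}{-52852}} = \sqrt{2655 - \frac{110465}{52852}} = \sqrt{\frac{140211595}{52852}} = \frac{\sqrt{1852615804735}}{26426}$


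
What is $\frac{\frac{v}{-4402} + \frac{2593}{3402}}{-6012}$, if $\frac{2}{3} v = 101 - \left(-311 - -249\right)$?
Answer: $- \frac{10582597}{90033331248} \approx -0.00011754$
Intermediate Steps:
$v = \frac{489}{2}$ ($v = \frac{3 \left(101 - \left(-311 - -249\right)\right)}{2} = \frac{3 \left(101 - \left(-311 + 249\right)\right)}{2} = \frac{3 \left(101 - -62\right)}{2} = \frac{3 \left(101 + 62\right)}{2} = \frac{3}{2} \cdot 163 = \frac{489}{2} \approx 244.5$)
$\frac{\frac{v}{-4402} + \frac{2593}{3402}}{-6012} = \frac{\frac{489}{2 \left(-4402\right)} + \frac{2593}{3402}}{-6012} = \left(\frac{489}{2} \left(- \frac{1}{4402}\right) + 2593 \cdot \frac{1}{3402}\right) \left(- \frac{1}{6012}\right) = \left(- \frac{489}{8804} + \frac{2593}{3402}\right) \left(- \frac{1}{6012}\right) = \frac{10582597}{14975604} \left(- \frac{1}{6012}\right) = - \frac{10582597}{90033331248}$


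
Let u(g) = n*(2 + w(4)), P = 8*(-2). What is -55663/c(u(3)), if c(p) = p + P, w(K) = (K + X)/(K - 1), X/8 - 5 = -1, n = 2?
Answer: -55663/12 ≈ -4638.6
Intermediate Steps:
X = 32 (X = 40 + 8*(-1) = 40 - 8 = 32)
w(K) = (32 + K)/(-1 + K) (w(K) = (K + 32)/(K - 1) = (32 + K)/(-1 + K))
P = -16
u(g) = 28 (u(g) = 2*(2 + (32 + 4)/(-1 + 4)) = 2*(2 + 36/3) = 2*(2 + (1/3)*36) = 2*(2 + 12) = 2*14 = 28)
c(p) = -16 + p (c(p) = p - 16 = -16 + p)
-55663/c(u(3)) = -55663/(-16 + 28) = -55663/12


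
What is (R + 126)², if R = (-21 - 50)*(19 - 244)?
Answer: 259242201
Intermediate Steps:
R = 15975 (R = -71*(-225) = 15975)
(R + 126)² = (15975 + 126)² = 16101² = 259242201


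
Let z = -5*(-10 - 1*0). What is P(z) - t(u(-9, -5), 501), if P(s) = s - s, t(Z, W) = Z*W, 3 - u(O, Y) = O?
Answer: -6012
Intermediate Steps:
u(O, Y) = 3 - O
z = 50 (z = -5*(-10 + 0) = -5*(-10) = 50)
t(Z, W) = W*Z
P(s) = 0
P(z) - t(u(-9, -5), 501) = 0 - 501*(3 - 1*(-9)) = 0 - 501*(3 + 9) = 0 - 501*12 = 0 - 1*6012 = 0 - 6012 = -6012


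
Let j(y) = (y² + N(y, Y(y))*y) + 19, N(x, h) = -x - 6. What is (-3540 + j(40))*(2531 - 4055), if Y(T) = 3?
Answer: 5731764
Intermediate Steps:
N(x, h) = -6 - x
j(y) = 19 + y² + y*(-6 - y) (j(y) = (y² + (-6 - y)*y) + 19 = (y² + y*(-6 - y)) + 19 = 19 + y² + y*(-6 - y))
(-3540 + j(40))*(2531 - 4055) = (-3540 + (19 - 6*40))*(2531 - 4055) = (-3540 + (19 - 240))*(-1524) = (-3540 - 221)*(-1524) = -3761*(-1524) = 5731764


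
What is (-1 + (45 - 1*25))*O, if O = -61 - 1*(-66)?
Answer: 95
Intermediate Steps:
O = 5 (O = -61 + 66 = 5)
(-1 + (45 - 1*25))*O = (-1 + (45 - 1*25))*5 = (-1 + (45 - 25))*5 = (-1 + 20)*5 = 19*5 = 95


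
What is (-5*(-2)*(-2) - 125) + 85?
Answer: -60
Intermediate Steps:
(-5*(-2)*(-2) - 125) + 85 = (10*(-2) - 125) + 85 = (-20 - 125) + 85 = -145 + 85 = -60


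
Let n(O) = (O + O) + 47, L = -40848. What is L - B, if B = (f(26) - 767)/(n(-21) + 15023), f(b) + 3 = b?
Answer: -153465750/3757 ≈ -40848.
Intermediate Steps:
n(O) = 47 + 2*O (n(O) = 2*O + 47 = 47 + 2*O)
f(b) = -3 + b
B = -186/3757 (B = ((-3 + 26) - 767)/((47 + 2*(-21)) + 15023) = (23 - 767)/((47 - 42) + 15023) = -744/(5 + 15023) = -744/15028 = -744*1/15028 = -186/3757 ≈ -0.049508)
L - B = -40848 - 1*(-186/3757) = -40848 + 186/3757 = -153465750/3757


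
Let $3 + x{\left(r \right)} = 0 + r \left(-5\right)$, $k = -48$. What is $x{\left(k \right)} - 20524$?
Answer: $-20287$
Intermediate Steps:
$x{\left(r \right)} = -3 - 5 r$ ($x{\left(r \right)} = -3 + \left(0 + r \left(-5\right)\right) = -3 + \left(0 - 5 r\right) = -3 - 5 r$)
$x{\left(k \right)} - 20524 = \left(-3 - -240\right) - 20524 = \left(-3 + 240\right) - 20524 = 237 - 20524 = -20287$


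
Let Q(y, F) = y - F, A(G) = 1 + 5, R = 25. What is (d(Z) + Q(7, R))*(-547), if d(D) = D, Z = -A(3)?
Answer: 13128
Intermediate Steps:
A(G) = 6
Z = -6 (Z = -1*6 = -6)
(d(Z) + Q(7, R))*(-547) = (-6 + (7 - 1*25))*(-547) = (-6 + (7 - 25))*(-547) = (-6 - 18)*(-547) = -24*(-547) = 13128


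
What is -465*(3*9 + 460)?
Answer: -226455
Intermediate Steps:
-465*(3*9 + 460) = -465*(27 + 460) = -465*487 = -226455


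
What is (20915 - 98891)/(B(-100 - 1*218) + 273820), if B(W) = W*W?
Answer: -9747/46868 ≈ -0.20797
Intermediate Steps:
B(W) = W²
(20915 - 98891)/(B(-100 - 1*218) + 273820) = (20915 - 98891)/((-100 - 1*218)² + 273820) = -77976/((-100 - 218)² + 273820) = -77976/((-318)² + 273820) = -77976/(101124 + 273820) = -77976/374944 = -77976*1/374944 = -9747/46868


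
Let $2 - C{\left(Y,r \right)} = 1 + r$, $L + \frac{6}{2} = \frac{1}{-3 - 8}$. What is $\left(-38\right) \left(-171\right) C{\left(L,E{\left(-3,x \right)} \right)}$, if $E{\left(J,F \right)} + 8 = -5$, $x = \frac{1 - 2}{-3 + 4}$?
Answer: $90972$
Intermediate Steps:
$x = -1$ ($x = - 1^{-1} = \left(-1\right) 1 = -1$)
$E{\left(J,F \right)} = -13$ ($E{\left(J,F \right)} = -8 - 5 = -13$)
$L = - \frac{34}{11}$ ($L = -3 + \frac{1}{-3 - 8} = -3 + \frac{1}{-11} = -3 - \frac{1}{11} = - \frac{34}{11} \approx -3.0909$)
$C{\left(Y,r \right)} = 1 - r$ ($C{\left(Y,r \right)} = 2 - \left(1 + r\right) = 1 - r$)
$\left(-38\right) \left(-171\right) C{\left(L,E{\left(-3,x \right)} \right)} = \left(-38\right) \left(-171\right) \left(1 - -13\right) = 6498 \left(1 + 13\right) = 6498 \cdot 14 = 90972$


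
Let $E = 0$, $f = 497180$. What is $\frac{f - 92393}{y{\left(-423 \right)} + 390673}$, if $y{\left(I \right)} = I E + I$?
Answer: $\frac{404787}{390250} \approx 1.0373$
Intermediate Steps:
$y{\left(I \right)} = I$ ($y{\left(I \right)} = I 0 + I = 0 + I = I$)
$\frac{f - 92393}{y{\left(-423 \right)} + 390673} = \frac{497180 - 92393}{-423 + 390673} = \frac{404787}{390250}$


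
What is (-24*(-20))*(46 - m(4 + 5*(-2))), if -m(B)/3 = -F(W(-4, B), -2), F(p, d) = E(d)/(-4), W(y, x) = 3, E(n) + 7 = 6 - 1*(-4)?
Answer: 23160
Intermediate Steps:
E(n) = 3 (E(n) = -7 + (6 - 1*(-4)) = -7 + (6 + 4) = -7 + 10 = 3)
F(p, d) = -¾ (F(p, d) = 3/(-4) = 3*(-¼) = -¾)
m(B) = -9/4 (m(B) = -(-3)*(-3)/4 = -3*¾ = -9/4)
(-24*(-20))*(46 - m(4 + 5*(-2))) = (-24*(-20))*(46 - 1*(-9/4)) = 480*(46 + 9/4) = 480*(193/4) = 23160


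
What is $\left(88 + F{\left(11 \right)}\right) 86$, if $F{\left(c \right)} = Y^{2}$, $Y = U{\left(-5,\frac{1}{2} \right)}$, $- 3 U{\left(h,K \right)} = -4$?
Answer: $\frac{69488}{9} \approx 7720.9$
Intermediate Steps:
$U{\left(h,K \right)} = \frac{4}{3}$ ($U{\left(h,K \right)} = \left(- \frac{1}{3}\right) \left(-4\right) = \frac{4}{3}$)
$Y = \frac{4}{3} \approx 1.3333$
$F{\left(c \right)} = \frac{16}{9}$ ($F{\left(c \right)} = \left(\frac{4}{3}\right)^{2} = \frac{16}{9}$)
$\left(88 + F{\left(11 \right)}\right) 86 = \left(88 + \frac{16}{9}\right) 86 = \frac{808}{9} \cdot 86 = \frac{69488}{9}$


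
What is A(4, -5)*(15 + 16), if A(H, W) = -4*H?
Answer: -496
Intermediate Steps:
A(4, -5)*(15 + 16) = (-4*4)*(15 + 16) = -16*31 = -496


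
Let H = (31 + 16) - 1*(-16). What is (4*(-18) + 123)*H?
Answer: 3213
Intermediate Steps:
H = 63 (H = 47 + 16 = 63)
(4*(-18) + 123)*H = (4*(-18) + 123)*63 = (-72 + 123)*63 = 51*63 = 3213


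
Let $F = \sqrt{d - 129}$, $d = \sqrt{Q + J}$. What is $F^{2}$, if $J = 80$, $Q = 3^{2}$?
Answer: $-129 + \sqrt{89} \approx -119.57$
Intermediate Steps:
$Q = 9$
$d = \sqrt{89}$ ($d = \sqrt{9 + 80} = \sqrt{89} \approx 9.434$)
$F = \sqrt{-129 + \sqrt{89}}$ ($F = \sqrt{\sqrt{89} - 129} = \sqrt{-129 + \sqrt{89}} \approx 10.935 i$)
$F^{2} = \left(\sqrt{-129 + \sqrt{89}}\right)^{2} = -129 + \sqrt{89}$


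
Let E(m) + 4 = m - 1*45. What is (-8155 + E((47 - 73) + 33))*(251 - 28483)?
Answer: 231417704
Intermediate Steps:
E(m) = -49 + m (E(m) = -4 + (m - 1*45) = -4 + (m - 45) = -4 + (-45 + m) = -49 + m)
(-8155 + E((47 - 73) + 33))*(251 - 28483) = (-8155 + (-49 + ((47 - 73) + 33)))*(251 - 28483) = (-8155 + (-49 + (-26 + 33)))*(-28232) = (-8155 + (-49 + 7))*(-28232) = (-8155 - 42)*(-28232) = -8197*(-28232) = 231417704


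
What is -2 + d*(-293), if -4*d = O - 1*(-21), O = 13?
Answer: 4977/2 ≈ 2488.5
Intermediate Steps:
d = -17/2 (d = -(13 - 1*(-21))/4 = -(13 + 21)/4 = -1/4*34 = -17/2 ≈ -8.5000)
-2 + d*(-293) = -2 - 17/2*(-293) = -2 + 4981/2 = 4977/2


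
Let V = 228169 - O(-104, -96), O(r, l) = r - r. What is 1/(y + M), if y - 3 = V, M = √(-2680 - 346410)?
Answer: 16298/3718772191 - I*√349090/52062810674 ≈ 4.3826e-6 - 1.1349e-8*I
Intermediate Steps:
O(r, l) = 0
M = I*√349090 (M = √(-349090) = I*√349090 ≈ 590.84*I)
V = 228169 (V = 228169 - 1*0 = 228169 + 0 = 228169)
y = 228172 (y = 3 + 228169 = 228172)
1/(y + M) = 1/(228172 + I*√349090)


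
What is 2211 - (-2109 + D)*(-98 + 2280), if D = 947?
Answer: 2537695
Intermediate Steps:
2211 - (-2109 + D)*(-98 + 2280) = 2211 - (-2109 + 947)*(-98 + 2280) = 2211 - (-1162)*2182 = 2211 - 1*(-2535484) = 2211 + 2535484 = 2537695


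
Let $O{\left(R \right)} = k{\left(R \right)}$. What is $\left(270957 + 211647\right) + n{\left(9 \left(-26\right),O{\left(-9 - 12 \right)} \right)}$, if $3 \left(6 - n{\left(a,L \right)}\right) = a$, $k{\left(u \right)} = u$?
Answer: $482688$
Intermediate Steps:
$O{\left(R \right)} = R$
$n{\left(a,L \right)} = 6 - \frac{a}{3}$
$\left(270957 + 211647\right) + n{\left(9 \left(-26\right),O{\left(-9 - 12 \right)} \right)} = \left(270957 + 211647\right) - \left(-6 + \frac{9 \left(-26\right)}{3}\right) = 482604 + \left(6 - -78\right) = 482604 + \left(6 + 78\right) = 482604 + 84 = 482688$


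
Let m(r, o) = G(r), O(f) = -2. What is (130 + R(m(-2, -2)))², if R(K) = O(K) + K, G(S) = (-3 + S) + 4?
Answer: 16129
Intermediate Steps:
G(S) = 1 + S
m(r, o) = 1 + r
R(K) = -2 + K
(130 + R(m(-2, -2)))² = (130 + (-2 + (1 - 2)))² = (130 + (-2 - 1))² = (130 - 3)² = 127² = 16129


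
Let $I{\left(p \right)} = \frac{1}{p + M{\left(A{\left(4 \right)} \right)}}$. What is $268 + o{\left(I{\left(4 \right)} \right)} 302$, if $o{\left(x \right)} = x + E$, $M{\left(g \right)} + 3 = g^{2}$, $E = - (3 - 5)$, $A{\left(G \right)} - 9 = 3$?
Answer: $\frac{126742}{145} \approx 874.08$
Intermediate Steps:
$A{\left(G \right)} = 12$ ($A{\left(G \right)} = 9 + 3 = 12$)
$E = 2$ ($E = \left(-1\right) \left(-2\right) = 2$)
$M{\left(g \right)} = -3 + g^{2}$
$I{\left(p \right)} = \frac{1}{141 + p}$ ($I{\left(p \right)} = \frac{1}{p - \left(3 - 12^{2}\right)} = \frac{1}{p + \left(-3 + 144\right)} = \frac{1}{p + 141} = \frac{1}{141 + p}$)
$o{\left(x \right)} = 2 + x$ ($o{\left(x \right)} = x + 2 = 2 + x$)
$268 + o{\left(I{\left(4 \right)} \right)} 302 = 268 + \left(2 + \frac{1}{141 + 4}\right) 302 = 268 + \left(2 + \frac{1}{145}\right) 302 = 268 + \frac{291}{145} \cdot 302 = 268 + \frac{87882}{145} = \frac{126742}{145}$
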